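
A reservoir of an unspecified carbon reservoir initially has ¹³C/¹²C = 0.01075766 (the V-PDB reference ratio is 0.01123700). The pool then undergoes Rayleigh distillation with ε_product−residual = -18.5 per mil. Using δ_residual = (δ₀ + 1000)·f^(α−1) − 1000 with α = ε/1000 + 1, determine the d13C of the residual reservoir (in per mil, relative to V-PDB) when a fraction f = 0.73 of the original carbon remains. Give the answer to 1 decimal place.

δ₀ = (0.01075766/0.01123700 − 1)×1000 = (0.957343 − 1)×1000 = -42.657 per mil
α − 1 = ε/1000 = -0.0185
f^(α−1) = 0.73^(-0.0185) = 1.005839
δ_res = (-42.657 + 1000) × 1.005839 − 1000 = 962.933 − 1000 = -37.07 per mil

-37.1 per mil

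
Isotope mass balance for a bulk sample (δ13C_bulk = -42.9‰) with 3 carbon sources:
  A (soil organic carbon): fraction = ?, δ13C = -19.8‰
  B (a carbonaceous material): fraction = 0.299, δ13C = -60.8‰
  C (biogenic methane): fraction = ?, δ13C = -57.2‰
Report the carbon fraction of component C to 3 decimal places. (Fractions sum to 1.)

Let f_C and f_A be the unknown fractions; fractions sum to 1 so f_C + f_A = 0.701.
Mass balance: Σ fᵢ·δᵢ = δ_bulk ⇒ f_C·(-57.2) + f_A·(-19.8) = -42.9 − (-18.179) = -24.721
Substitute f_A = 0.701 − f_C:
f_C·(-57.2 − -19.8) = -24.721 − 0.701×(-19.8) = -10.841
f_C = -10.841 / -37.4 = 0.2899

0.290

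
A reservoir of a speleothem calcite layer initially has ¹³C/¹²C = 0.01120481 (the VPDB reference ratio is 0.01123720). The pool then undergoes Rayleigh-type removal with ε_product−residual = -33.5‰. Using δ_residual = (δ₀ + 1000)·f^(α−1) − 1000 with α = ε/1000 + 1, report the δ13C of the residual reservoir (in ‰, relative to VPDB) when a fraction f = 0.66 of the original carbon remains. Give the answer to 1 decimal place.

11.1‰

δ₀ = (0.01120481/0.01123720 − 1)×1000 = (0.997118 − 1)×1000 = -2.882‰
α − 1 = ε/1000 = -0.0335
f^(α−1) = 0.66^(-0.0335) = 1.014017
δ_res = (-2.882 + 1000) × 1.014017 − 1000 = 1011.094 − 1000 = 11.09‰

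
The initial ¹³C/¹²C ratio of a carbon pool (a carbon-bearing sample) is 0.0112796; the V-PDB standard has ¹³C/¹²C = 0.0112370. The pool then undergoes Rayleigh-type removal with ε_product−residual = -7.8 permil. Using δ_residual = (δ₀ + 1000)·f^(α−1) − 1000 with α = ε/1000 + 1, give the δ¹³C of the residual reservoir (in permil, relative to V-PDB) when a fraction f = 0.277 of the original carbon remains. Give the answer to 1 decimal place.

δ₀ = (0.0112796/0.0112370 − 1)×1000 = (1.003791 − 1)×1000 = 3.791 permil
α − 1 = ε/1000 = -0.0078
f^(α−1) = 0.277^(-0.0078) = 1.010063
δ_res = (3.791 + 1000) × 1.010063 − 1000 = 1013.893 − 1000 = 13.89 permil

13.9 permil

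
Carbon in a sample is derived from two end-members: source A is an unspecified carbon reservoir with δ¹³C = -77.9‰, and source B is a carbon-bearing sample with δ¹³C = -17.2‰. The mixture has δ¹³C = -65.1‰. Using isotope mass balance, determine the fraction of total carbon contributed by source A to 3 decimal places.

0.789

δ_mix = f_A·δ_A + (1 − f_A)·δ_B  ⇒  f_A = (δ_mix − δ_B)/(δ_A − δ_B)
f_A = (-65.1 − (-17.2)) / (-77.9 − (-17.2))
f_A = -47.9 / -60.7 = 0.7891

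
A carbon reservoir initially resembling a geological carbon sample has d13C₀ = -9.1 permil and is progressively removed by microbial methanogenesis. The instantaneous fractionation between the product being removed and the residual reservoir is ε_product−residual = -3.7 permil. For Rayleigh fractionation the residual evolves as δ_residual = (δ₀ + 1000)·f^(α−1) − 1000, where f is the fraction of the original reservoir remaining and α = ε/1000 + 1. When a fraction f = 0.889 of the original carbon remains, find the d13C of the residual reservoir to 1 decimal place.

Rayleigh residual: δ_res = (δ₀ + 1000)·f^(α−1) − 1000
α = ε/1000 + 1 = 0.99630, so α − 1 = -0.00370
f^(α−1) = 0.889^(-0.00370) = 1.000435
δ_res = (-9.1 + 1000) × 1.000435 − 1000 = 991.331 − 1000 = -8.67 permil

-8.7 permil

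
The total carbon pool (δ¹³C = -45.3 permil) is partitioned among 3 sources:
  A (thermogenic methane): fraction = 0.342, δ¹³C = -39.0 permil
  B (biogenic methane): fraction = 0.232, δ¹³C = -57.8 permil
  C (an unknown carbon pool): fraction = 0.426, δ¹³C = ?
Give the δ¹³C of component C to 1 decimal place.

Isotope mass balance: δ_bulk = Σ fᵢ·δᵢ.
-45.3 = 0.342×(-39.0) + 0.232×(-57.8) + 0.426×δ_C
0.426·δ_C = -45.3 − (-26.748) = -18.552
δ_C = -18.552 / 0.426 = -43.55 permil

-43.6 permil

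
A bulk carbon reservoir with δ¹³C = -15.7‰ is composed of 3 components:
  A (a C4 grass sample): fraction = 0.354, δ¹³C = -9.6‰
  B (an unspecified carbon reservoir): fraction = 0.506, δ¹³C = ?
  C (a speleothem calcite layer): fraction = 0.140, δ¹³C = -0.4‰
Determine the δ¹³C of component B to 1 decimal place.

Isotope mass balance: δ_bulk = Σ fᵢ·δᵢ.
-15.7 = 0.354×(-9.6) + 0.506×δ_B + 0.140×(-0.4)
0.506·δ_B = -15.7 − (-3.454) = -12.246
δ_B = -12.246 / 0.506 = -24.20‰

-24.2‰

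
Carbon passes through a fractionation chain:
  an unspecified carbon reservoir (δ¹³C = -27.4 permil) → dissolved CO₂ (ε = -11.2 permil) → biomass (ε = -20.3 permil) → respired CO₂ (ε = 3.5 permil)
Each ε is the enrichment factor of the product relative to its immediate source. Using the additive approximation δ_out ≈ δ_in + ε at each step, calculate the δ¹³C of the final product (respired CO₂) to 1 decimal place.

step 1: δ ≈ -27.4 + (-11.2) = -38.6 permil
step 2: δ ≈ -38.6 + (-20.3) = -58.9 permil
step 3: δ ≈ -58.9 + (3.5) = -55.4 permil

-55.4 permil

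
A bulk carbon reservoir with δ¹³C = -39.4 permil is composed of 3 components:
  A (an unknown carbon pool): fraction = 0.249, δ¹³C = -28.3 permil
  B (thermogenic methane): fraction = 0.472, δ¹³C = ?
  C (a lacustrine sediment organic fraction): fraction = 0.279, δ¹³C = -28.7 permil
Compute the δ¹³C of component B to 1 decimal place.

-51.6 permil

Isotope mass balance: δ_bulk = Σ fᵢ·δᵢ.
-39.4 = 0.249×(-28.3) + 0.472×δ_B + 0.279×(-28.7)
0.472·δ_B = -39.4 − (-15.054) = -24.346
δ_B = -24.346 / 0.472 = -51.58 permil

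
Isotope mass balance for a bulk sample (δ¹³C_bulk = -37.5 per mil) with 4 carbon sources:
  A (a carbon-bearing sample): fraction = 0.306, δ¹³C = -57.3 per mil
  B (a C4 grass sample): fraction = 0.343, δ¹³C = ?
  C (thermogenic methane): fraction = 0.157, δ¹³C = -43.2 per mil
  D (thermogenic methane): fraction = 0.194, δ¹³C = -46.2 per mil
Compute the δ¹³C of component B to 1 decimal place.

-12.3 per mil

Isotope mass balance: δ_bulk = Σ fᵢ·δᵢ.
-37.5 = 0.306×(-57.3) + 0.343×δ_B + 0.157×(-43.2) + 0.194×(-46.2)
0.343·δ_B = -37.5 − (-33.279) = -4.221
δ_B = -4.221 / 0.343 = -12.31 per mil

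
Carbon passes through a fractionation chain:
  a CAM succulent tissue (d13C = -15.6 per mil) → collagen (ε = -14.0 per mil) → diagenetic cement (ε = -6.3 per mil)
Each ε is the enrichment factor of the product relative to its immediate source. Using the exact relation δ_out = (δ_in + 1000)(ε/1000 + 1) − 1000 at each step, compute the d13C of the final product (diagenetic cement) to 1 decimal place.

step 1: δ = (-15.60 + 1000)·(-14.0/1000 + 1) − 1000 = -29.38 per mil
step 2: δ = (-29.38 + 1000)·(-6.3/1000 + 1) − 1000 = -35.50 per mil

-35.5 per mil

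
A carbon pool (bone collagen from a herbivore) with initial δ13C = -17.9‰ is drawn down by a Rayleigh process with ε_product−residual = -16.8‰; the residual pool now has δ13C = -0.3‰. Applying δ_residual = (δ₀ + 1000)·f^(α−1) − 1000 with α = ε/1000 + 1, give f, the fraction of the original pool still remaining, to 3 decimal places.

0.347

α − 1 = ε/1000 = -0.0168
(δ_res + 1000)/(δ₀ + 1000) = (-0.3 + 1000)/(-17.9 + 1000) = 999.7/982.1 = 1.017921
f = 1.017921^(1/-0.0168) = exp(ln(1.017921)/-0.0168) = exp(0.01776/-0.0168)
f = exp(-1.0573) = 0.3474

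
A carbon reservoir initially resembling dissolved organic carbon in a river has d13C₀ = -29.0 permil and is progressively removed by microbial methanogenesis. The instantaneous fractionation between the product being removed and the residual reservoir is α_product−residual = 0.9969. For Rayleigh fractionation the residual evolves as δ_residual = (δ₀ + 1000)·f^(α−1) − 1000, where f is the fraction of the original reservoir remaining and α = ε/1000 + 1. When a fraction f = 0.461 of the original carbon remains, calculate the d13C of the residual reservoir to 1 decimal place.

Rayleigh residual: δ_res = (δ₀ + 1000)·f^(α−1) − 1000
α − 1 = -0.00310
f^(α−1) = 0.461^(-0.00310) = 1.002403
δ_res = (-29.0 + 1000) × 1.002403 − 1000 = 973.334 − 1000 = -26.67 permil

-26.7 permil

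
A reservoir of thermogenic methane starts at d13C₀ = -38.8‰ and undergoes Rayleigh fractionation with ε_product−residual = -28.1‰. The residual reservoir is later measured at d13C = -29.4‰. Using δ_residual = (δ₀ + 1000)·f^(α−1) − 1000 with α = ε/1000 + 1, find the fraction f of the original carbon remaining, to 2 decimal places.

0.71

α − 1 = ε/1000 = -0.0281
(δ_res + 1000)/(δ₀ + 1000) = (-29.4 + 1000)/(-38.8 + 1000) = 970.6/961.2 = 1.009779
f = 1.009779^(1/-0.0281) = exp(ln(1.009779)/-0.0281) = exp(0.00973/-0.0281)
f = exp(-0.3463) = 0.7073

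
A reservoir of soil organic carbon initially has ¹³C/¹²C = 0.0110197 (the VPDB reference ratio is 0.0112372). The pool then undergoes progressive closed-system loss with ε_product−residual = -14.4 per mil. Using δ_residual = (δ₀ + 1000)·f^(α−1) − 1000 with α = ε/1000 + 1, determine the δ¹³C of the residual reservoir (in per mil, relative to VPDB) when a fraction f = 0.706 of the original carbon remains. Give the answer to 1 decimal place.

-14.4 per mil

δ₀ = (0.0110197/0.0112372 − 1)×1000 = (0.980645 − 1)×1000 = -19.355 per mil
α − 1 = ε/1000 = -0.0144
f^(α−1) = 0.706^(-0.0144) = 1.005026
δ_res = (-19.355 + 1000) × 1.005026 − 1000 = 985.573 − 1000 = -14.43 per mil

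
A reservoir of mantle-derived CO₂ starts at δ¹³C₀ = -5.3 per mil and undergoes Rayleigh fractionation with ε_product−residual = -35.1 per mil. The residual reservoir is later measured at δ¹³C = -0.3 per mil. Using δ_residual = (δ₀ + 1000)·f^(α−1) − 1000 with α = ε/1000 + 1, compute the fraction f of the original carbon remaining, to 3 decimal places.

α − 1 = ε/1000 = -0.0351
(δ_res + 1000)/(δ₀ + 1000) = (-0.3 + 1000)/(-5.3 + 1000) = 999.7/994.7 = 1.005027
f = 1.005027^(1/-0.0351) = exp(ln(1.005027)/-0.0351) = exp(0.00501/-0.0351)
f = exp(-0.1429) = 0.8669

0.867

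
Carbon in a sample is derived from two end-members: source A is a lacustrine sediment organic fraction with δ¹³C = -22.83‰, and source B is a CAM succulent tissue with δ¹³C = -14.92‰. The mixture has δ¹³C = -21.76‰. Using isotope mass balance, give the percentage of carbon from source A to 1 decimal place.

86.5%

δ_mix = f_A·δ_A + (1 − f_A)·δ_B  ⇒  f_A = (δ_mix − δ_B)/(δ_A − δ_B)
f_A = (-21.76 − (-14.92)) / (-22.83 − (-14.92))
f_A = -6.84 / -7.91 = 0.8647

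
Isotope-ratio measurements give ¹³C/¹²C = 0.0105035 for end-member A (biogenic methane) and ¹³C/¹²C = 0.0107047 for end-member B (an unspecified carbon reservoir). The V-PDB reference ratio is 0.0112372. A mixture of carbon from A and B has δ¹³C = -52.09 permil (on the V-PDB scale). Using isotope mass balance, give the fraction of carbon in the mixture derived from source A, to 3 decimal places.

δ_A = (0.0105035/0.0112372 − 1)×1000 = (0.934708 − 1)×1000 = -65.292 permil
δ_B = (0.0107047/0.0112372 − 1)×1000 = (0.952613 − 1)×1000 = -47.387 permil
f_A = (δ_mix − δ_B)/(δ_A − δ_B) = (-52.09 − (-47.387))/(-65.292 − (-47.387))
f_A = -4.703 / -17.905 = 0.2627

0.263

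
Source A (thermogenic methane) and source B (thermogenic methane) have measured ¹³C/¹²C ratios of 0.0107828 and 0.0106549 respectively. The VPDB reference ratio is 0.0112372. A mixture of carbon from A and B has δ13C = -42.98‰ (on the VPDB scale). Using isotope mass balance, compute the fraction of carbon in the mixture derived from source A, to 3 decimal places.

δ_A = (0.0107828/0.0112372 − 1)×1000 = (0.959563 − 1)×1000 = -40.437‰
δ_B = (0.0106549/0.0112372 − 1)×1000 = (0.948181 − 1)×1000 = -51.819‰
f_A = (δ_mix − δ_B)/(δ_A − δ_B) = (-42.98 − (-51.819))/(-40.437 − (-51.819))
f_A = 8.839 / 11.382 = 0.7766

0.777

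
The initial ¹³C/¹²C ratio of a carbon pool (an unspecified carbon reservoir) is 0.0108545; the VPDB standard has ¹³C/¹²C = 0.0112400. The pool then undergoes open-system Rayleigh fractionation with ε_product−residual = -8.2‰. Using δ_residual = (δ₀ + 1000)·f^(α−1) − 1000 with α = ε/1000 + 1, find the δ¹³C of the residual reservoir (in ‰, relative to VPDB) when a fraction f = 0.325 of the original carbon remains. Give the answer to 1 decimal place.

δ₀ = (0.0108545/0.0112400 − 1)×1000 = (0.965703 − 1)×1000 = -34.297‰
α − 1 = ε/1000 = -0.0082
f^(α−1) = 0.325^(-0.0082) = 1.009259
δ_res = (-34.297 + 1000) × 1.009259 − 1000 = 974.644 − 1000 = -25.36‰

-25.4‰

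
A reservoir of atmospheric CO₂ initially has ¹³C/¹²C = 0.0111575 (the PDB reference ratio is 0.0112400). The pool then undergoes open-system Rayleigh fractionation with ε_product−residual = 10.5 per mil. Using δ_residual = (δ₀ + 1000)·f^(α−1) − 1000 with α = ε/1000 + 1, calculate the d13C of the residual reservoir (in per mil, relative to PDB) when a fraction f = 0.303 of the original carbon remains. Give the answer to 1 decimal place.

δ₀ = (0.0111575/0.0112400 − 1)×1000 = (0.992660 − 1)×1000 = -7.340 per mil
α − 1 = ε/1000 = 0.0105
f^(α−1) = 0.303^(0.0105) = 0.987541
δ_res = (-7.340 + 1000) × 0.987541 − 1000 = 980.293 − 1000 = -19.71 per mil

-19.7 per mil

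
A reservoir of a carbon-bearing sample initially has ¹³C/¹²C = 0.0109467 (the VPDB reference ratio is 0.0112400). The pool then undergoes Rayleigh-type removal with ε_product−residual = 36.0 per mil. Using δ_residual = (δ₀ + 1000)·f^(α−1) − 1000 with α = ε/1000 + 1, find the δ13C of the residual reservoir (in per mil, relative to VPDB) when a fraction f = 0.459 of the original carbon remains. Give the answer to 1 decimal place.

-53.0 per mil

δ₀ = (0.0109467/0.0112400 − 1)×1000 = (0.973906 − 1)×1000 = -26.094 per mil
α − 1 = ε/1000 = 0.0360
f^(α−1) = 0.459^(0.0360) = 0.972356
δ_res = (-26.094 + 1000) × 0.972356 − 1000 = 946.983 − 1000 = -53.02 per mil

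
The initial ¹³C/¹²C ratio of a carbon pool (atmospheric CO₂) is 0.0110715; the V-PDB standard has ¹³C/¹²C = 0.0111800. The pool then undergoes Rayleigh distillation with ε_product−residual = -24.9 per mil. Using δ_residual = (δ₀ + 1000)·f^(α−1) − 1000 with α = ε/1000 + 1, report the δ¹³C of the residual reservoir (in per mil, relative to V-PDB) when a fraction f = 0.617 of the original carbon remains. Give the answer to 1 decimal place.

2.3 per mil

δ₀ = (0.0110715/0.0111800 − 1)×1000 = (0.990295 − 1)×1000 = -9.705 per mil
α − 1 = ε/1000 = -0.0249
f^(α−1) = 0.617^(-0.0249) = 1.012096
δ_res = (-9.705 + 1000) × 1.012096 − 1000 = 1002.274 − 1000 = 2.27 per mil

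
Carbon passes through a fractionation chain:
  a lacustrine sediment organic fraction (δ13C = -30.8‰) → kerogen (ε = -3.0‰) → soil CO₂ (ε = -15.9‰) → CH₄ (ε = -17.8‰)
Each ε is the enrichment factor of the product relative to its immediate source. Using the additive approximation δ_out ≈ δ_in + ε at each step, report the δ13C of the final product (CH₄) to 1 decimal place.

step 1: δ ≈ -30.8 + (-3.0) = -33.8‰
step 2: δ ≈ -33.8 + (-15.9) = -49.7‰
step 3: δ ≈ -49.7 + (-17.8) = -67.5‰

-67.5‰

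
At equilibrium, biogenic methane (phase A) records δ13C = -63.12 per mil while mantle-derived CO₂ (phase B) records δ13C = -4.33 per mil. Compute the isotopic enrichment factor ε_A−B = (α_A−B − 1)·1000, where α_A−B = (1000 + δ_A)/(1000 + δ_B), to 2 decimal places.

α_A−B = (1000 + -63.12) / (1000 + -4.33) = 936.88 / 995.67 = 0.940954
ε_A−B = (0.940954 − 1) × 1000 = -59.046 per mil
(The approximation ε ≈ δ_A − δ_B would give -58.79 per mil.)

-59.05 per mil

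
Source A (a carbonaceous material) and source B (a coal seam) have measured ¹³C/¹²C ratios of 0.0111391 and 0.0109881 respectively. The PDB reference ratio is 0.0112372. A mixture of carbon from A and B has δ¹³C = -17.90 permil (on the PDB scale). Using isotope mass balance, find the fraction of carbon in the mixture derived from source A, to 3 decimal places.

0.318

δ_A = (0.0111391/0.0112372 − 1)×1000 = (0.991270 − 1)×1000 = -8.730 permil
δ_B = (0.0109881/0.0112372 − 1)×1000 = (0.977833 − 1)×1000 = -22.167 permil
f_A = (δ_mix − δ_B)/(δ_A − δ_B) = (-17.90 − (-22.167))/(-8.730 − (-22.167))
f_A = 4.267 / 13.438 = 0.3176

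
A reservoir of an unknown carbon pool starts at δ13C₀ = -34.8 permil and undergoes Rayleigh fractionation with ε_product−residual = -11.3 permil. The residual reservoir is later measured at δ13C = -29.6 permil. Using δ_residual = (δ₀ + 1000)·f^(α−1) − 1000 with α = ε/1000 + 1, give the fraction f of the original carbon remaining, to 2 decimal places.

α − 1 = ε/1000 = -0.0113
(δ_res + 1000)/(δ₀ + 1000) = (-29.6 + 1000)/(-34.8 + 1000) = 970.4/965.2 = 1.005387
f = 1.005387^(1/-0.0113) = exp(ln(1.005387)/-0.0113) = exp(0.00537/-0.0113)
f = exp(-0.4755) = 0.6216

0.62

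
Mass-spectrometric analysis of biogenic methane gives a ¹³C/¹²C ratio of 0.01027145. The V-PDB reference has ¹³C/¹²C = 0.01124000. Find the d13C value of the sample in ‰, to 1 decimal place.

d13C = (R_sample / R_standard − 1) × 1000
R_sample / R_standard = 0.01027145 / 0.01124000 = 0.913830
d13C = (0.913830 − 1) × 1000 = -86.17‰

-86.2‰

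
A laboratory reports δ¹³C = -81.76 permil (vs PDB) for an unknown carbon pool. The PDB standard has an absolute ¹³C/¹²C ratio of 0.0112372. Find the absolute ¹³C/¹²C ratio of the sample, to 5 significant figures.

R_sample = R_standard × (δ¹³C/1000 + 1)
R_sample = 0.0112372 × (-81.76/1000 + 1) = 0.0112372 × 0.918240
R_sample = 0.0103184

0.010318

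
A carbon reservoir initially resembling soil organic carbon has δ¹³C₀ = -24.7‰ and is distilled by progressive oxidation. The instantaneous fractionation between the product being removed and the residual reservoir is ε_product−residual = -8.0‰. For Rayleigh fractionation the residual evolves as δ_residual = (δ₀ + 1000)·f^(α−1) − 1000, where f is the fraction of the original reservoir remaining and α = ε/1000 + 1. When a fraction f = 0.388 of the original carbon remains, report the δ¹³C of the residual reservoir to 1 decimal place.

Rayleigh residual: δ_res = (δ₀ + 1000)·f^(α−1) − 1000
α = ε/1000 + 1 = 0.99200, so α − 1 = -0.00800
f^(α−1) = 0.388^(-0.00800) = 1.007603
δ_res = (-24.7 + 1000) × 1.007603 − 1000 = 982.715 − 1000 = -17.29‰

-17.3‰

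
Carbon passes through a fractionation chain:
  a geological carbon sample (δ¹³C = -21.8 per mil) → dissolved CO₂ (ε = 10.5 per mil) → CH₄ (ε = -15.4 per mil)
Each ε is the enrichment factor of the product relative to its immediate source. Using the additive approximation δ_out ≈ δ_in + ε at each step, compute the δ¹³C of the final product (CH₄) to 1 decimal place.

step 1: δ ≈ -21.8 + (10.5) = -11.3 per mil
step 2: δ ≈ -11.3 + (-15.4) = -26.7 per mil

-26.7 per mil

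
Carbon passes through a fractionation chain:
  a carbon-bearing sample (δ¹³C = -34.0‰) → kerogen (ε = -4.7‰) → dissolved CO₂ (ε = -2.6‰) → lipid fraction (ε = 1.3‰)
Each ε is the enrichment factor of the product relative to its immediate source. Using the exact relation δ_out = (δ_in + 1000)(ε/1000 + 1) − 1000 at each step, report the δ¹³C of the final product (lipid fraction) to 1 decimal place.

step 1: δ = (-34.00 + 1000)·(-4.7/1000 + 1) − 1000 = -38.54‰
step 2: δ = (-38.54 + 1000)·(-2.6/1000 + 1) − 1000 = -41.04‰
step 3: δ = (-41.04 + 1000)·(1.3/1000 + 1) − 1000 = -39.79‰

-39.8‰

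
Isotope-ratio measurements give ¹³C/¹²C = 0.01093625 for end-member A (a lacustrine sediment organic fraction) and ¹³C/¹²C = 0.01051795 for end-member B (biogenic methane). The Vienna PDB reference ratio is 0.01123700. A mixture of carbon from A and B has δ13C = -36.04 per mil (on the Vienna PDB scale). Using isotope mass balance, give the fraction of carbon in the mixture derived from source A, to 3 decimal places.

0.751

δ_A = (0.01093625/0.01123700 − 1)×1000 = (0.973236 − 1)×1000 = -26.764 per mil
δ_B = (0.01051795/0.01123700 − 1)×1000 = (0.936011 − 1)×1000 = -63.989 per mil
f_A = (δ_mix − δ_B)/(δ_A − δ_B) = (-36.04 − (-63.989))/(-26.764 − (-63.989))
f_A = 27.949 / 37.225 = 0.7508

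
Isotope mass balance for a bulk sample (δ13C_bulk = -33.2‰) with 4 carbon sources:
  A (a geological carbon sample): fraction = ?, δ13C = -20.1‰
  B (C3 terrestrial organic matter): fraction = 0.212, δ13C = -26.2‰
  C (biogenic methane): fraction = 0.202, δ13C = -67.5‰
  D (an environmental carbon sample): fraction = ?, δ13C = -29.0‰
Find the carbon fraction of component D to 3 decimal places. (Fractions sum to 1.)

0.251

Let f_D and f_A be the unknown fractions; fractions sum to 1 so f_D + f_A = 0.586.
Mass balance: Σ fᵢ·δᵢ = δ_bulk ⇒ f_D·(-29.0) + f_A·(-20.1) = -33.2 − (-19.189) = -14.011
Substitute f_A = 0.586 − f_D:
f_D·(-29.0 − -20.1) = -14.011 − 0.586×(-20.1) = -2.232
f_D = -2.232 / -8.9 = 0.2508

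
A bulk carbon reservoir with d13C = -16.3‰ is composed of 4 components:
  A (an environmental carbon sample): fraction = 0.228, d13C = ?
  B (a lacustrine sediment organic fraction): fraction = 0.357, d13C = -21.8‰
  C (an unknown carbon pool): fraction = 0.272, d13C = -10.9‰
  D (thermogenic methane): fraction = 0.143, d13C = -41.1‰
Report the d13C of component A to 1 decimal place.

Isotope mass balance: δ_bulk = Σ fᵢ·δᵢ.
-16.3 = 0.228×δ_A + 0.357×(-21.8) + 0.272×(-10.9) + 0.143×(-41.1)
0.228·δ_A = -16.3 − (-16.625) = 0.325
δ_A = 0.325 / 0.228 = 1.42‰

1.4‰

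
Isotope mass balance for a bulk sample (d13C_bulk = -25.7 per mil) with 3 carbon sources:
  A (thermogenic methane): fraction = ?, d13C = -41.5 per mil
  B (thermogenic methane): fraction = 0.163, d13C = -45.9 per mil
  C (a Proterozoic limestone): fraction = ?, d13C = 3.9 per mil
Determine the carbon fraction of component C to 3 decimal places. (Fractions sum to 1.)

0.364

Let f_C and f_A be the unknown fractions; fractions sum to 1 so f_C + f_A = 0.837.
Mass balance: Σ fᵢ·δᵢ = δ_bulk ⇒ f_C·(3.9) + f_A·(-41.5) = -25.7 − (-7.482) = -18.218
Substitute f_A = 0.837 − f_C:
f_C·(3.9 − -41.5) = -18.218 − 0.837×(-41.5) = 16.517
f_C = 16.517 / 45.4 = 0.3638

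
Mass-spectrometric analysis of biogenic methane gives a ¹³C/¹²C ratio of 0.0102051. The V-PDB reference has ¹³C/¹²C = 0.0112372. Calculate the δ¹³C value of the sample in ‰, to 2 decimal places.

-91.85‰

δ¹³C = (R_sample / R_standard − 1) × 1000
R_sample / R_standard = 0.0102051 / 0.0112372 = 0.908153
δ¹³C = (0.908153 − 1) × 1000 = -91.847‰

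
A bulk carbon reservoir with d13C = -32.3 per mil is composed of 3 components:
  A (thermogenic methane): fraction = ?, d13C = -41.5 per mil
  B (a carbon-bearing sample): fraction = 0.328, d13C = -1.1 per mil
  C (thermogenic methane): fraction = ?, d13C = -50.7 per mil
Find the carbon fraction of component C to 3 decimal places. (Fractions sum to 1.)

0.440

Let f_C and f_A be the unknown fractions; fractions sum to 1 so f_C + f_A = 0.672.
Mass balance: Σ fᵢ·δᵢ = δ_bulk ⇒ f_C·(-50.7) + f_A·(-41.5) = -32.3 − (-0.361) = -31.939
Substitute f_A = 0.672 − f_C:
f_C·(-50.7 − -41.5) = -31.939 − 0.672×(-41.5) = -4.051
f_C = -4.051 / -9.2 = 0.4403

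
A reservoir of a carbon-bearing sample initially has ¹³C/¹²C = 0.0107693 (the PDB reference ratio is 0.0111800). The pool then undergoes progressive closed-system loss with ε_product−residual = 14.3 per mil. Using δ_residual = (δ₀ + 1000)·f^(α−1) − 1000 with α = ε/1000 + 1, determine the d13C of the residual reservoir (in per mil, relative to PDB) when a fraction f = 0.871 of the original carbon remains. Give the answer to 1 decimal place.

-38.6 per mil

δ₀ = (0.0107693/0.0111800 − 1)×1000 = (0.963265 − 1)×1000 = -36.735 per mil
α − 1 = ε/1000 = 0.0143
f^(α−1) = 0.871^(0.0143) = 0.998027
δ_res = (-36.735 + 1000) × 0.998027 − 1000 = 961.364 − 1000 = -38.64 per mil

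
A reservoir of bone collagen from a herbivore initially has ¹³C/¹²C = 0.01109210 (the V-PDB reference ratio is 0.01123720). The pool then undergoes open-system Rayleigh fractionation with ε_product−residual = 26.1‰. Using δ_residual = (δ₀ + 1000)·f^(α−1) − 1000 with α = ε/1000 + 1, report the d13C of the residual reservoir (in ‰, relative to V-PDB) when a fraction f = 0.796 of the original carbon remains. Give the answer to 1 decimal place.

-18.8‰

δ₀ = (0.01109210/0.01123720 − 1)×1000 = (0.987088 − 1)×1000 = -12.912‰
α − 1 = ε/1000 = 0.0261
f^(α−1) = 0.796^(0.0261) = 0.994063
δ_res = (-12.912 + 1000) × 0.994063 − 1000 = 981.227 − 1000 = -18.77‰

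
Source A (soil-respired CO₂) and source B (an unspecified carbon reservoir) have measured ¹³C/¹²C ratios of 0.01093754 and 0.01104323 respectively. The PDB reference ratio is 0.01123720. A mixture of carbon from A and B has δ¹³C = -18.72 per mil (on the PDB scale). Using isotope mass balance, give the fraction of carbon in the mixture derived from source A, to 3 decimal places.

δ_A = (0.01093754/0.01123720 − 1)×1000 = (0.973333 − 1)×1000 = -26.667 per mil
δ_B = (0.01104323/0.01123720 − 1)×1000 = (0.982739 − 1)×1000 = -17.261 per mil
f_A = (δ_mix − δ_B)/(δ_A − δ_B) = (-18.72 − (-17.261))/(-26.667 − (-17.261))
f_A = -1.459 / -9.405 = 0.1551

0.155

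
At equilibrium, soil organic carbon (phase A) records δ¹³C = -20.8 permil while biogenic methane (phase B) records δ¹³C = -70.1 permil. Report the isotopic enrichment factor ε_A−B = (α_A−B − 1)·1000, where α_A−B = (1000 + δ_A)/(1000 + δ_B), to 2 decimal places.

α_A−B = (1000 + -20.8) / (1000 + -70.1) = 979.2 / 929.9 = 1.053016
ε_A−B = (1.053016 − 1) × 1000 = 53.016 permil
(The approximation ε ≈ δ_A − δ_B would give 49.3 permil.)

53.02 permil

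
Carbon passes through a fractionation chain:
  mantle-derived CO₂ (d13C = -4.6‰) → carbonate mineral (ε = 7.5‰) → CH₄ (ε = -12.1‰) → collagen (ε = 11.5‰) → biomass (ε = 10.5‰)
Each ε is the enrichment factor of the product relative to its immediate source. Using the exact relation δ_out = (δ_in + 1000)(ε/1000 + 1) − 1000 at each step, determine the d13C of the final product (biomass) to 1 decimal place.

12.6‰

step 1: δ = (-4.60 + 1000)·(7.5/1000 + 1) − 1000 = 2.87‰
step 2: δ = (2.87 + 1000)·(-12.1/1000 + 1) − 1000 = -9.27‰
step 3: δ = (-9.27 + 1000)·(11.5/1000 + 1) − 1000 = 2.12‰
step 4: δ = (2.12 + 1000)·(10.5/1000 + 1) − 1000 = 12.65‰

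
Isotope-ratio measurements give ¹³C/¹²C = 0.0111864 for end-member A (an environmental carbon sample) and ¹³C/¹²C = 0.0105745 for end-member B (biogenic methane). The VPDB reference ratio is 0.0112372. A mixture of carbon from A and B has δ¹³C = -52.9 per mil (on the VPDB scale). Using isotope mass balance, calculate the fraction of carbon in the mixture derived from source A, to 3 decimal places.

0.112

δ_A = (0.0111864/0.0112372 − 1)×1000 = (0.995479 − 1)×1000 = -4.521 per mil
δ_B = (0.0105745/0.0112372 − 1)×1000 = (0.941026 − 1)×1000 = -58.974 per mil
f_A = (δ_mix − δ_B)/(δ_A − δ_B) = (-52.9 − (-58.974))/(-4.521 − (-58.974))
f_A = 6.074 / 54.453 = 0.1115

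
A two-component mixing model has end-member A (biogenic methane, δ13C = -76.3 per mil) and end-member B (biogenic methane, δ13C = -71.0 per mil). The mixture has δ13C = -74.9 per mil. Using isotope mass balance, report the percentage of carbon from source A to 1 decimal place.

73.6%

δ_mix = f_A·δ_A + (1 − f_A)·δ_B  ⇒  f_A = (δ_mix − δ_B)/(δ_A − δ_B)
f_A = (-74.9 − (-71.0)) / (-76.3 − (-71.0))
f_A = -3.9 / -5.3 = 0.7358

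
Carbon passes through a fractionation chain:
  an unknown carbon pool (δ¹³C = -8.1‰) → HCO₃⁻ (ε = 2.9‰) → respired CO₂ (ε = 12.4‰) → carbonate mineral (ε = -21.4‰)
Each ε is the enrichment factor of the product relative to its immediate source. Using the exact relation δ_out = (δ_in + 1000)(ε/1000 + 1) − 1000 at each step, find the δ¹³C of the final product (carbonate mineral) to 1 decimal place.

step 1: δ = (-8.10 + 1000)·(2.9/1000 + 1) − 1000 = -5.22‰
step 2: δ = (-5.22 + 1000)·(12.4/1000 + 1) − 1000 = 7.11‰
step 3: δ = (7.11 + 1000)·(-21.4/1000 + 1) − 1000 = -14.44‰

-14.4‰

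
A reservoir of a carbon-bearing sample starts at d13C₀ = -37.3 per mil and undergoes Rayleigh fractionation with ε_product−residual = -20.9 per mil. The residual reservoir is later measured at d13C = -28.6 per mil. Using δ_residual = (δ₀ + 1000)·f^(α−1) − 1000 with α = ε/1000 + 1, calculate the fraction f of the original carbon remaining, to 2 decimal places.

0.65

α − 1 = ε/1000 = -0.0209
(δ_res + 1000)/(δ₀ + 1000) = (-28.6 + 1000)/(-37.3 + 1000) = 971.4/962.7 = 1.009037
f = 1.009037^(1/-0.0209) = exp(ln(1.009037)/-0.0209) = exp(0.00900/-0.0209)
f = exp(-0.4305) = 0.6502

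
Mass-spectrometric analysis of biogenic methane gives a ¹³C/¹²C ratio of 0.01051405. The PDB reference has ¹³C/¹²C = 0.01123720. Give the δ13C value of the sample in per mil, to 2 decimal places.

-64.35 per mil

δ13C = (R_sample / R_standard − 1) × 1000
R_sample / R_standard = 0.01051405 / 0.01123720 = 0.935647
δ13C = (0.935647 − 1) × 1000 = -64.353 per mil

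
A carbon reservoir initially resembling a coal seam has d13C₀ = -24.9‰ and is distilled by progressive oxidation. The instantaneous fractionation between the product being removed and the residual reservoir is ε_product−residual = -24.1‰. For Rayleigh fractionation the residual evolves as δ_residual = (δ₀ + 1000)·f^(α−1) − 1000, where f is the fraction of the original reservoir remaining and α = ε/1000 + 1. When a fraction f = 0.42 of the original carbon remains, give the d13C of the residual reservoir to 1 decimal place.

Rayleigh residual: δ_res = (δ₀ + 1000)·f^(α−1) − 1000
α = ε/1000 + 1 = 0.97590, so α − 1 = -0.02410
f^(α−1) = 0.42^(-0.02410) = 1.021127
δ_res = (-24.9 + 1000) × 1.021127 − 1000 = 995.701 − 1000 = -4.30‰

-4.3‰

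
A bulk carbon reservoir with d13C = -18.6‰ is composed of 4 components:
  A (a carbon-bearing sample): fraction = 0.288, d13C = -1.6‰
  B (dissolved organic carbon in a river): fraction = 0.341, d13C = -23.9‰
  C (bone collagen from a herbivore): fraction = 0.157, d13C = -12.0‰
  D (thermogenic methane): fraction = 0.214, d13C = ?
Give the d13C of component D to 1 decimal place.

Isotope mass balance: δ_bulk = Σ fᵢ·δᵢ.
-18.6 = 0.288×(-1.6) + 0.341×(-23.9) + 0.157×(-12.0) + 0.214×δ_D
0.214·δ_D = -18.6 − (-10.495) = -8.105
δ_D = -8.105 / 0.214 = -37.88‰

-37.9‰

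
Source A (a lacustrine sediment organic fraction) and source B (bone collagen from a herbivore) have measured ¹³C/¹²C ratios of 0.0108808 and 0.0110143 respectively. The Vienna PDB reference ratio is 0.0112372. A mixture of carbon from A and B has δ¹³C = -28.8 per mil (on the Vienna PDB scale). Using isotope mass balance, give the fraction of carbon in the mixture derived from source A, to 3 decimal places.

0.755

δ_A = (0.0108808/0.0112372 − 1)×1000 = (0.968284 − 1)×1000 = -31.716 per mil
δ_B = (0.0110143/0.0112372 − 1)×1000 = (0.980164 − 1)×1000 = -19.836 per mil
f_A = (δ_mix − δ_B)/(δ_A − δ_B) = (-28.8 − (-19.836))/(-31.716 − (-19.836))
f_A = -8.964 / -11.880 = 0.7545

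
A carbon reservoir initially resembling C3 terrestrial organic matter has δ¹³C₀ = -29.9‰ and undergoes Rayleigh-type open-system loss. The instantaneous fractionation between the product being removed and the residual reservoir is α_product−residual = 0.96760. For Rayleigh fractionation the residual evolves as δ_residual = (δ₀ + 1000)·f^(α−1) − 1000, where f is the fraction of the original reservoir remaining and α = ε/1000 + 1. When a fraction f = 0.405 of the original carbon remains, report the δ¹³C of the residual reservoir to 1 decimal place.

Rayleigh residual: δ_res = (δ₀ + 1000)·f^(α−1) − 1000
α − 1 = -0.03240
f^(α−1) = 0.405^(-0.03240) = 1.029718
δ_res = (-29.9 + 1000) × 1.029718 − 1000 = 998.930 − 1000 = -1.07‰

-1.1‰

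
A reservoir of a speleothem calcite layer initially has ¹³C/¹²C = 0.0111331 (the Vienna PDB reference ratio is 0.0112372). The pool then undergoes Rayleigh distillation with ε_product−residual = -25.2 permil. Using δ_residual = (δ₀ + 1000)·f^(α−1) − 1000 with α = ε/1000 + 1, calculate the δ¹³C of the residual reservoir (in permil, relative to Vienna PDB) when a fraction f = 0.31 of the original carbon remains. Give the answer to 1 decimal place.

δ₀ = (0.0111331/0.0112372 − 1)×1000 = (0.990736 − 1)×1000 = -9.264 permil
α − 1 = ε/1000 = -0.0252
f^(α−1) = 0.31^(-0.0252) = 1.029954
δ_res = (-9.264 + 1000) × 1.029954 − 1000 = 1020.412 − 1000 = 20.41 permil

20.4 permil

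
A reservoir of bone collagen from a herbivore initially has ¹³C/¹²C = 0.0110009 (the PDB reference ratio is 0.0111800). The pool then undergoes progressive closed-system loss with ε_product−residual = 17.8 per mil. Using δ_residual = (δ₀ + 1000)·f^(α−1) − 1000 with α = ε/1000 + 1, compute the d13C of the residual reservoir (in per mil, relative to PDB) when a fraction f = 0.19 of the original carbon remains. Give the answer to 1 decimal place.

-44.7 per mil

δ₀ = (0.0110009/0.0111800 − 1)×1000 = (0.983980 − 1)×1000 = -16.020 per mil
α − 1 = ε/1000 = 0.0178
f^(α−1) = 0.19^(0.0178) = 0.970872
δ_res = (-16.020 + 1000) × 0.970872 − 1000 = 955.319 − 1000 = -44.68 per mil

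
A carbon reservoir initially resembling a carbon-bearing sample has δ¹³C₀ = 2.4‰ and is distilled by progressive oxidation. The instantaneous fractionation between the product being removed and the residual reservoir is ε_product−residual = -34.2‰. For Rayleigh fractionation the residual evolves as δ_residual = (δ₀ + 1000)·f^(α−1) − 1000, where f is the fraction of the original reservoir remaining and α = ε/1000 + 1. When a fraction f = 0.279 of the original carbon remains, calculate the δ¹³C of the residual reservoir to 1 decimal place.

47.1‰

Rayleigh residual: δ_res = (δ₀ + 1000)·f^(α−1) − 1000
α = ε/1000 + 1 = 0.96580, so α − 1 = -0.03420
f^(α−1) = 0.279^(-0.03420) = 1.044625
δ_res = (2.4 + 1000) × 1.044625 − 1000 = 1047.132 − 1000 = 47.13‰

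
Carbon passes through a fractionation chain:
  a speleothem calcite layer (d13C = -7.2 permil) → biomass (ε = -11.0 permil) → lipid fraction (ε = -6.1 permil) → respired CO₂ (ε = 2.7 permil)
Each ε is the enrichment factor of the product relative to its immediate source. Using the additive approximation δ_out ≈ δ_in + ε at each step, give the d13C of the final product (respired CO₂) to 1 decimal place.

step 1: δ ≈ -7.2 + (-11.0) = -18.2 permil
step 2: δ ≈ -18.2 + (-6.1) = -24.3 permil
step 3: δ ≈ -24.3 + (2.7) = -21.6 permil

-21.6 permil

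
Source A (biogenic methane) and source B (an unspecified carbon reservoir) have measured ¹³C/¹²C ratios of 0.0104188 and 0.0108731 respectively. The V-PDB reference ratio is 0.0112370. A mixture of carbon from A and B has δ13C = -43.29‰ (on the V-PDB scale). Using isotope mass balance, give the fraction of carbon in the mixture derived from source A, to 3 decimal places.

δ_A = (0.0104188/0.0112370 − 1)×1000 = (0.927187 − 1)×1000 = -72.813‰
δ_B = (0.0108731/0.0112370 − 1)×1000 = (0.967616 − 1)×1000 = -32.384‰
f_A = (δ_mix − δ_B)/(δ_A − δ_B) = (-43.29 − (-32.384))/(-72.813 − (-32.384))
f_A = -10.906 / -40.429 = 0.2698

0.270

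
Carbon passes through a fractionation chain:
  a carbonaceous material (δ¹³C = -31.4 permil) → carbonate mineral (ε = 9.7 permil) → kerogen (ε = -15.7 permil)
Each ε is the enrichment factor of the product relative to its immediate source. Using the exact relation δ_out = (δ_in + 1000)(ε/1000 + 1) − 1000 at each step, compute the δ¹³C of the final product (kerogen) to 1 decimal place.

step 1: δ = (-31.40 + 1000)·(9.7/1000 + 1) − 1000 = -22.00 permil
step 2: δ = (-22.00 + 1000)·(-15.7/1000 + 1) − 1000 = -37.36 permil

-37.4 permil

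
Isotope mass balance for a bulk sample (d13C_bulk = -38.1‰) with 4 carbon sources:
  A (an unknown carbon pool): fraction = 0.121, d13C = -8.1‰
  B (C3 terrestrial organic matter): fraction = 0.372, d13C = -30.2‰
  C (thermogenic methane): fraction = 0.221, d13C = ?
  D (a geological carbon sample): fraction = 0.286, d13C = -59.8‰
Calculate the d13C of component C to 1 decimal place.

Isotope mass balance: δ_bulk = Σ fᵢ·δᵢ.
-38.1 = 0.121×(-8.1) + 0.372×(-30.2) + 0.221×δ_C + 0.286×(-59.8)
0.221·δ_C = -38.1 − (-29.317) = -8.783
δ_C = -8.783 / 0.221 = -39.74‰

-39.7‰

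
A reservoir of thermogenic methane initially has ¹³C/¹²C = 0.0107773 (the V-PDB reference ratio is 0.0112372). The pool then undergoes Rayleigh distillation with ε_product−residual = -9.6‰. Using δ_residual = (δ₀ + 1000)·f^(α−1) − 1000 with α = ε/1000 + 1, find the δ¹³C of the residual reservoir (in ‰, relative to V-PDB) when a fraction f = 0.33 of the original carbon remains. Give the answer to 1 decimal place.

-30.7‰

δ₀ = (0.0107773/0.0112372 − 1)×1000 = (0.959073 − 1)×1000 = -40.927‰
α − 1 = ε/1000 = -0.0096
f^(α−1) = 0.33^(-0.0096) = 1.010700
δ_res = (-40.927 + 1000) × 1.010700 − 1000 = 969.336 − 1000 = -30.66‰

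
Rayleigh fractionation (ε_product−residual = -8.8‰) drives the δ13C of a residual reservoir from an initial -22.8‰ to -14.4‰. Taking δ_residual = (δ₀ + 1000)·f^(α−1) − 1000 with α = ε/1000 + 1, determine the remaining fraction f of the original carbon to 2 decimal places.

α − 1 = ε/1000 = -0.0088
(δ_res + 1000)/(δ₀ + 1000) = (-14.4 + 1000)/(-22.8 + 1000) = 985.6/977.2 = 1.008596
f = 1.008596^(1/-0.0088) = exp(ln(1.008596)/-0.0088) = exp(0.00856/-0.0088)
f = exp(-0.9726) = 0.3781

0.38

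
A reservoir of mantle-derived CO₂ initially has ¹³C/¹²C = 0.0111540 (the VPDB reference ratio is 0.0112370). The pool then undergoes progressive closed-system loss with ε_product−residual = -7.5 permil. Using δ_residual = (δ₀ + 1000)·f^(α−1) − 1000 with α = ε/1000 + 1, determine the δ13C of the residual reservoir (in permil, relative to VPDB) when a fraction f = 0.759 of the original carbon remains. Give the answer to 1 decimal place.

-5.3 permil

δ₀ = (0.0111540/0.0112370 − 1)×1000 = (0.992614 − 1)×1000 = -7.386 permil
α − 1 = ε/1000 = -0.0075
f^(α−1) = 0.759^(-0.0075) = 1.002070
δ_res = (-7.386 + 1000) × 1.002070 − 1000 = 994.669 − 1000 = -5.33 permil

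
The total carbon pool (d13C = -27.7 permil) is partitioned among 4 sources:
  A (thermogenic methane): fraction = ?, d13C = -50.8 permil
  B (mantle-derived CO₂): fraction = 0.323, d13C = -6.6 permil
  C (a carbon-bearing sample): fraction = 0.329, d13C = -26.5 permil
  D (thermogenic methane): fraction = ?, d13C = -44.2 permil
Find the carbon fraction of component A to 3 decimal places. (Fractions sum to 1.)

0.222

Let f_A and f_D be the unknown fractions; fractions sum to 1 so f_A + f_D = 0.348.
Mass balance: Σ fᵢ·δᵢ = δ_bulk ⇒ f_A·(-50.8) + f_D·(-44.2) = -27.7 − (-10.850) = -16.850
Substitute f_D = 0.348 − f_A:
f_A·(-50.8 − -44.2) = -16.850 − 0.348×(-44.2) = -1.468
f_A = -1.468 / -6.6 = 0.2224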